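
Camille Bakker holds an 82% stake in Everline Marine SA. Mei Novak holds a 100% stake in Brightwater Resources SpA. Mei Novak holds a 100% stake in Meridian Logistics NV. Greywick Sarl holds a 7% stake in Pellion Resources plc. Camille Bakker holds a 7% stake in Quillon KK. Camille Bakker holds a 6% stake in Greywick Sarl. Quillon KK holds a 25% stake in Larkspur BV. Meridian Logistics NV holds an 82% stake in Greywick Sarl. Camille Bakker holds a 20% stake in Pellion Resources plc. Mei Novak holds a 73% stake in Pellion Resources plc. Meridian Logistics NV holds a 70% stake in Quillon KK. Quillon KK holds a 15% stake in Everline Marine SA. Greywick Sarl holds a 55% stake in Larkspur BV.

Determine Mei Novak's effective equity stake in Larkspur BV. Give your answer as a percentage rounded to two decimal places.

62.60%

Mei reaches Larkspur along 2 paths.
Via Meridian → Greywick: 100% × 82% × 55% = 45.1%.
Via Meridian → Quillon: 100% × 70% × 25% = 17.5%.
Total: 45.1% + 17.5% = 62.6%.
Rounded: 62.60%.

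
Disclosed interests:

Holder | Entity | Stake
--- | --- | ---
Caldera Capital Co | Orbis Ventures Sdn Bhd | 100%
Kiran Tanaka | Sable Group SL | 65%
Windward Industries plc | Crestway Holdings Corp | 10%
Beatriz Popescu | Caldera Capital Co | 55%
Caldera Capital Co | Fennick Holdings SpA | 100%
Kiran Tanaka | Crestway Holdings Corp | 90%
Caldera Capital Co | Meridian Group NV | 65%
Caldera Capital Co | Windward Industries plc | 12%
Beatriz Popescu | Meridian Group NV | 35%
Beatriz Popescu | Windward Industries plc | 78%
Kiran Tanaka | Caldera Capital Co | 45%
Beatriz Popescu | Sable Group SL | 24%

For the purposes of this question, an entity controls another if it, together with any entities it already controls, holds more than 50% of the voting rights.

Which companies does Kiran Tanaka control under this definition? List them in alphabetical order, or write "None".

Crestway Holdings Corp, Sable Group SL

Kiran holds 65% of Sable, so Kiran controls Sable.
Kiran holds 90% of Crestway, so Kiran controls Crestway.
No other company's threshold is met.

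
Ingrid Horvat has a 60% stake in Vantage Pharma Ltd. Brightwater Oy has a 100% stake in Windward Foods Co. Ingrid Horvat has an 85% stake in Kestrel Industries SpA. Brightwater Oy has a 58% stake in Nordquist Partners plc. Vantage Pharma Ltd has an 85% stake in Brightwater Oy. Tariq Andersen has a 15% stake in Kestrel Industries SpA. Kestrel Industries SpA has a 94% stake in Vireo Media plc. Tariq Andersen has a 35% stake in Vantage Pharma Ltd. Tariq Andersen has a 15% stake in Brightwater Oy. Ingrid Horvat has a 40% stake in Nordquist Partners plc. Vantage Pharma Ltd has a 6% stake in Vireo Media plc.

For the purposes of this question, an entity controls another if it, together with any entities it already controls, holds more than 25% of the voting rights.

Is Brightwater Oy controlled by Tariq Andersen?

Yes

Tariq holds 35% of Vantage, so Tariq controls Vantage.
Vantage and Tariq together hold 85% + 15% = 100% of Brightwater, so Tariq controls Brightwater.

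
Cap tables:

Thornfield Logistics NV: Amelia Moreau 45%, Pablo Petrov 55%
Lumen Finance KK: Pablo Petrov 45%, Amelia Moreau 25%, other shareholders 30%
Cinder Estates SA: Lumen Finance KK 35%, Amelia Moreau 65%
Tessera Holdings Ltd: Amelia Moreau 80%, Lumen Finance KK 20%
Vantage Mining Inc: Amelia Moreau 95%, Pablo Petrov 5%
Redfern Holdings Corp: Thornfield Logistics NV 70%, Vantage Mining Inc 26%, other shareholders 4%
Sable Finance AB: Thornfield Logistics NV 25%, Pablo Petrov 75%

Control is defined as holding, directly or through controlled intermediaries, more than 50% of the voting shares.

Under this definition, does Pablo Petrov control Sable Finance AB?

Pablo holds 55% of Thornfield, so Pablo controls Thornfield.
Thornfield and Pablo together hold 25% + 75% = 100% of Sable, so Pablo controls Sable.

Yes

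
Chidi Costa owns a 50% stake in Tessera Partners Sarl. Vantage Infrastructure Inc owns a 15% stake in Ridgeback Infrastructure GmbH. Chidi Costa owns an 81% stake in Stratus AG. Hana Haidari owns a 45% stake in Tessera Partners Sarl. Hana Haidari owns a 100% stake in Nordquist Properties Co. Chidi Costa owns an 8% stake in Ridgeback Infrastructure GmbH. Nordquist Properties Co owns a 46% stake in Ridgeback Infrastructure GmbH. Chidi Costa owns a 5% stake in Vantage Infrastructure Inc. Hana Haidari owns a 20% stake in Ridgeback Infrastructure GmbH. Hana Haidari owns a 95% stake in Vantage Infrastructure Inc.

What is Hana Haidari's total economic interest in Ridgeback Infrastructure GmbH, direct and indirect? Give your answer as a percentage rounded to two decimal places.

80.25%

Hana reaches Ridgeback along 3 paths.
Via Vantage: 95% × 15% = 14.25%.
Via Nordquist: 100% × 46% = 46%.
Direct stake: 20% = 20%.
Total: 14.25% + 46% + 20% = 80.25%.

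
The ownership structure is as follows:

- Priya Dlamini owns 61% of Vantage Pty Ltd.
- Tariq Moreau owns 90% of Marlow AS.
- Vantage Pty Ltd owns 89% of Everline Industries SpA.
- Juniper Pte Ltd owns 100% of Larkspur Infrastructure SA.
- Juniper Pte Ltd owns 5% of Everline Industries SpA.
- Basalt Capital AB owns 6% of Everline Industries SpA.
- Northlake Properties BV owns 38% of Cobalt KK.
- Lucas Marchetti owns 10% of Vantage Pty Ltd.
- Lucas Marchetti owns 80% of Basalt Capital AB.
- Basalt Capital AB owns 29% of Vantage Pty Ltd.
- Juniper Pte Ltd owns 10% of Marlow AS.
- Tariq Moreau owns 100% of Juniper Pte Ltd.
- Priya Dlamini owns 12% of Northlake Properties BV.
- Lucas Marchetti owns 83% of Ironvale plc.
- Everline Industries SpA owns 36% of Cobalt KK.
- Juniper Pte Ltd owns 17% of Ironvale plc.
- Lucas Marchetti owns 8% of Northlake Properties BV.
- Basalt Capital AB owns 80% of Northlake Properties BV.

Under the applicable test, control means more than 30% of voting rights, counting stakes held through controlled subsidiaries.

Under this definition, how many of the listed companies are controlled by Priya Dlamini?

3

Priya holds 61% of Vantage, so Priya controls Vantage.
Vantage holds 89% of Everline, so Priya controls Everline.
Everline holds 36% of Cobalt, so Priya controls Cobalt.
No other company's threshold is met.
Priya controls 3 companies.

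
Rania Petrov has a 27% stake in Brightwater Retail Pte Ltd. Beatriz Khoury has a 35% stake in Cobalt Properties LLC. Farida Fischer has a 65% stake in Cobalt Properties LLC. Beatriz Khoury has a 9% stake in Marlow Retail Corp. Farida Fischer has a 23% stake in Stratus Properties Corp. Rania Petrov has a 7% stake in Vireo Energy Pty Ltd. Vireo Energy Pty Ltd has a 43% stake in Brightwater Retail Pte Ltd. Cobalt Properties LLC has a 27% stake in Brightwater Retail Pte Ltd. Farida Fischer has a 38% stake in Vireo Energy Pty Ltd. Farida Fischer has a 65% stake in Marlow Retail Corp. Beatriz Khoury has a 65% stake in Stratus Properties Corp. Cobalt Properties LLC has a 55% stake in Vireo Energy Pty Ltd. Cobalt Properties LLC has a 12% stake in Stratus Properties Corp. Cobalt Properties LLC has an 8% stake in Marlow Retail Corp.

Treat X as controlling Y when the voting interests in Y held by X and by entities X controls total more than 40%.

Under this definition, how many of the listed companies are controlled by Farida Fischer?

Farida holds 65% of Cobalt, so Farida controls Cobalt.
Farida and Cobalt together hold 65% + 8% = 73% of Marlow, so Farida controls Marlow.
Farida and Cobalt together hold 38% + 55% = 93% of Vireo, so Farida controls Vireo.
Vireo and Cobalt together hold 43% + 27% = 70% of Brightwater, so Farida controls Brightwater.
No other company's threshold is met.
Farida controls 4 companies.

4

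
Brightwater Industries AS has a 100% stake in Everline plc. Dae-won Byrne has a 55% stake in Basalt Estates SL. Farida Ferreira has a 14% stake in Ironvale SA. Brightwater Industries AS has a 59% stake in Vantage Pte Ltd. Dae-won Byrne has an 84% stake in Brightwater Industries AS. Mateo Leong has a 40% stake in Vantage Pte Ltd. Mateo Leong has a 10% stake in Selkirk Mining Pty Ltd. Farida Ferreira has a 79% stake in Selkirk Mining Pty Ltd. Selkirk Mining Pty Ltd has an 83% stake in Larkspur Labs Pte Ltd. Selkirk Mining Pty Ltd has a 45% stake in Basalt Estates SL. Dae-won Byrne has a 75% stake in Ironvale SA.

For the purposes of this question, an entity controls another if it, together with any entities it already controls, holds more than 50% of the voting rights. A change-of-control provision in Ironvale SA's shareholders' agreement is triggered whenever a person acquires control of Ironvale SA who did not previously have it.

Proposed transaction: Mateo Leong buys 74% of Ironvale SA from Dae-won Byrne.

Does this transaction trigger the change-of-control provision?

The purchase adds only to Mateo's holdings (Dae-won's stake shrinks), so Mateo is the only person who could newly come to control Ironvale.
Mateo's largest direct stake is 40% in Vantage, which does not meet the threshold, so Mateo controls no company.
Neither Mateo nor any entity Mateo controls holds any voting interest in Ironvale.
So before the transaction, Mateo does not control Ironvale.
After the purchase, Mateo holds 74% of Ironvale directly, and Dae-won's stake falls to 1%.
Mateo holds 74% of Ironvale, so Mateo controls Ironvale.
Mateo did not control Ironvale before and does after, so the clause is triggered.

Yes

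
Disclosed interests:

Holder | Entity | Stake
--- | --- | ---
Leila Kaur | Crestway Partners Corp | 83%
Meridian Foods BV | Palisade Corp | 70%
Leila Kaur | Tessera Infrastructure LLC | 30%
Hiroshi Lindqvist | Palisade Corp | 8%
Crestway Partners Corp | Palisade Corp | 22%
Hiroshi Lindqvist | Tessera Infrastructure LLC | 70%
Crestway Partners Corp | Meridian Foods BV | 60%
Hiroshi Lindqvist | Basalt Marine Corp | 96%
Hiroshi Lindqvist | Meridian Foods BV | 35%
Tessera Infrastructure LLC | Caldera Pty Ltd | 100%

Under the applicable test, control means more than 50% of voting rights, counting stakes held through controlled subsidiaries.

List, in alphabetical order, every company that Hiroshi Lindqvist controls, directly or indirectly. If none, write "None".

Hiroshi holds 70% of Tessera, so Hiroshi controls Tessera.
Tessera holds 100% of Caldera, so Hiroshi controls Caldera.
Hiroshi holds 96% of Basalt, so Hiroshi controls Basalt.
No other company's threshold is met.

Basalt Marine Corp, Caldera Pty Ltd, Tessera Infrastructure LLC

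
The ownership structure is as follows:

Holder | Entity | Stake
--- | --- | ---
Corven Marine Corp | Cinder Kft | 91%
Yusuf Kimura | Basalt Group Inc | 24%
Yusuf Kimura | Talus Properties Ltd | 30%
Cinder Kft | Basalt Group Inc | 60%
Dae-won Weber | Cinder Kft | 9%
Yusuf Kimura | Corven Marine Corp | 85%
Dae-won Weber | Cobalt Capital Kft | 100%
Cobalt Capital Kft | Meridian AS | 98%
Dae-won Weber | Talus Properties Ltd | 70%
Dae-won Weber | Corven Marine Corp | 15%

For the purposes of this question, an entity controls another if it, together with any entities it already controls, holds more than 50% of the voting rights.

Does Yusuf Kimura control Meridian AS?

No

Yusuf holds 85% of Corven, so Yusuf controls Corven.
Corven holds 91% of Cinder, so Yusuf controls Cinder.
Yusuf and Cinder together hold 24% + 60% = 84% of Basalt, so Yusuf controls Basalt.
Neither Yusuf nor any entity Yusuf controls holds any voting interest in Meridian.
So Yusuf does not control Meridian.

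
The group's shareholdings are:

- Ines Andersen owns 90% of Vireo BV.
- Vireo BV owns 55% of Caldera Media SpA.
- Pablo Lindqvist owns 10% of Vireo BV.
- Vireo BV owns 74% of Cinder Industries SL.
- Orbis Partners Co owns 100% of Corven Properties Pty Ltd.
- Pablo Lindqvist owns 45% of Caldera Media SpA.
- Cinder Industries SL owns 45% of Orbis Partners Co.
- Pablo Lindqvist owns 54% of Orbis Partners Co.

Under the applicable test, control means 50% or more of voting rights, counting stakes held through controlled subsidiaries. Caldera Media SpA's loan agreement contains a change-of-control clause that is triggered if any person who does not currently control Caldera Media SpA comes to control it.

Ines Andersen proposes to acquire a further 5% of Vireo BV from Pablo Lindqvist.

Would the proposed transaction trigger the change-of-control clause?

The purchase adds only to Ines's holdings (Pablo's stake shrinks), so Ines is the only person who could newly come to control Caldera.
Ines holds 90% of Vireo, so Ines controls Vireo.
Vireo holds 55% of Caldera, so Ines controls Caldera.
So Ines already controls Caldera before the transaction.
After the purchase, Ines's direct stake in Vireo rises to 90% + 5% = 95%, and Pablo's stake falls to 5%.
Ines controlled Caldera already, so this is not a new person acquiring control; every other person's position is unchanged or reduced.
No new person acquires control, so the clause is not triggered.

No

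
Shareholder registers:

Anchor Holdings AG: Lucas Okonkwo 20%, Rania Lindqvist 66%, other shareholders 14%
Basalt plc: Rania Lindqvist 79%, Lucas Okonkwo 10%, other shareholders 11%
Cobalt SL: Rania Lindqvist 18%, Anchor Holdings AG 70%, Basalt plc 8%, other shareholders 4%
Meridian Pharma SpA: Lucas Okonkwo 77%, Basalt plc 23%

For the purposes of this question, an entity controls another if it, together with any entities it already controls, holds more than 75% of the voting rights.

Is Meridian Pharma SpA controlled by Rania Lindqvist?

No

Rania holds 79% of Basalt, so Rania controls Basalt.
In Meridian, Rania's side holds only 23%, not > 75%.
So Rania does not control Meridian.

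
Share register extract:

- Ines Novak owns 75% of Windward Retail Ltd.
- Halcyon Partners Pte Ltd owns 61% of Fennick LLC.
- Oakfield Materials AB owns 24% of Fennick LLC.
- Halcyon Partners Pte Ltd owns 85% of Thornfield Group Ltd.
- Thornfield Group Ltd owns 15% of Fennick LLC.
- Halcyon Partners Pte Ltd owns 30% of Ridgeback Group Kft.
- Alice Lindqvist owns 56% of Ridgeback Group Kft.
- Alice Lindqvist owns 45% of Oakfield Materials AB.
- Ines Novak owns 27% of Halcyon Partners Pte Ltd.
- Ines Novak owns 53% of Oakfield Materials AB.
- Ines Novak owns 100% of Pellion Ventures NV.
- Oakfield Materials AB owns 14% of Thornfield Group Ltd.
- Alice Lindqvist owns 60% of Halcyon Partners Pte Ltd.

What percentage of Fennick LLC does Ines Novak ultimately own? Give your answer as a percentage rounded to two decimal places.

Ines reaches Fennick along 4 paths.
Via Oakfield: 53% × 24% = 12.72%.
Via Halcyon → Thornfield: 27% × 85% × 15% = 3.4425%.
Via Oakfield → Thornfield: 53% × 14% × 15% = 1.113%.
Via Halcyon: 27% × 61% = 16.47%.
Total: 12.72% + 3.4425% + 1.113% + 16.47% = 33.7455%.
Rounded: 33.75%.

33.75%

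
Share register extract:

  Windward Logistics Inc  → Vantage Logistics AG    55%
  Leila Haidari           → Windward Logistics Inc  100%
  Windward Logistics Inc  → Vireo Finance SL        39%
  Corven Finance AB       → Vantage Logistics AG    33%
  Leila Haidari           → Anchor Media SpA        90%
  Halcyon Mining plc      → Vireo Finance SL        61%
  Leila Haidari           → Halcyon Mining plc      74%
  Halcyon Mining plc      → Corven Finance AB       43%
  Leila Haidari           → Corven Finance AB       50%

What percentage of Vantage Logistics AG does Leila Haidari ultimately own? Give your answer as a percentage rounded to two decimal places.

Leila reaches Vantage along 3 paths.
Via Corven: 50% × 33% = 16.5%.
Via Halcyon → Corven: 74% × 43% × 33% = 10.5006%.
Via Windward: 100% × 55% = 55%.
Total: 16.5% + 10.5006% + 55% = 82.0006%.
Rounded: 82.00%.

82.00%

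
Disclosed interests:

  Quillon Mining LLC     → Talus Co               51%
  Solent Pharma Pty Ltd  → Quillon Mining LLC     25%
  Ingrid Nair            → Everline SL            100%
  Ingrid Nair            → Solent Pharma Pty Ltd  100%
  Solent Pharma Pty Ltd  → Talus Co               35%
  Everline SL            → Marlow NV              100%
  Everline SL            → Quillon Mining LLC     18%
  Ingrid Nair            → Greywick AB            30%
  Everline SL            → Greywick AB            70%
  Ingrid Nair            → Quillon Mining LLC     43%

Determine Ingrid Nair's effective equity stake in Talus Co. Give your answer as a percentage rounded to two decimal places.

Ingrid reaches Talus along 4 paths.
Via Solent: 100% × 35% = 35%.
Via Everline → Quillon: 100% × 18% × 51% = 9.18%.
Via Solent → Quillon: 100% × 25% × 51% = 12.75%.
Via Quillon: 43% × 51% = 21.93%.
Total: 35% + 9.18% + 12.75% + 21.93% = 78.86%.

78.86%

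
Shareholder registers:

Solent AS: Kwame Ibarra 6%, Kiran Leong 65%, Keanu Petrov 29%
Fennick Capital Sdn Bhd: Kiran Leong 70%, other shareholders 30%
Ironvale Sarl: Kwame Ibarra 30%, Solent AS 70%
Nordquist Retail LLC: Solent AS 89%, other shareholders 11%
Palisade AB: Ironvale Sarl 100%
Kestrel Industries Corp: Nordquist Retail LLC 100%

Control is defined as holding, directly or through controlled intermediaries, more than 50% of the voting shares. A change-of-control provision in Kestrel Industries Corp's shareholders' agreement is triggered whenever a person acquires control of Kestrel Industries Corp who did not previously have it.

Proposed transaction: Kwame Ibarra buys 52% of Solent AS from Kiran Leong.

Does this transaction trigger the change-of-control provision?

Yes

The purchase adds only to Kwame's holdings (Kiran's stake shrinks), so Kwame is the only person who could newly come to control Kestrel.
Kwame's largest direct stake is 30% in Ironvale, which does not meet the threshold, so Kwame controls no company.
Neither Kwame nor any entity Kwame controls holds any voting interest in Kestrel.
So before the transaction, Kwame does not control Kestrel.
After the purchase, Kwame's direct stake in Solent rises to 6% + 52% = 58%, and Kiran's stake falls to 13%.
Kwame holds 58% of Solent, so Kwame controls Solent.
Solent holds 89% of Nordquist, so Kwame controls Nordquist.
Nordquist holds 100% of Kestrel, so Kwame controls Kestrel.
Kwame did not control Kestrel before and does after, so the clause is triggered.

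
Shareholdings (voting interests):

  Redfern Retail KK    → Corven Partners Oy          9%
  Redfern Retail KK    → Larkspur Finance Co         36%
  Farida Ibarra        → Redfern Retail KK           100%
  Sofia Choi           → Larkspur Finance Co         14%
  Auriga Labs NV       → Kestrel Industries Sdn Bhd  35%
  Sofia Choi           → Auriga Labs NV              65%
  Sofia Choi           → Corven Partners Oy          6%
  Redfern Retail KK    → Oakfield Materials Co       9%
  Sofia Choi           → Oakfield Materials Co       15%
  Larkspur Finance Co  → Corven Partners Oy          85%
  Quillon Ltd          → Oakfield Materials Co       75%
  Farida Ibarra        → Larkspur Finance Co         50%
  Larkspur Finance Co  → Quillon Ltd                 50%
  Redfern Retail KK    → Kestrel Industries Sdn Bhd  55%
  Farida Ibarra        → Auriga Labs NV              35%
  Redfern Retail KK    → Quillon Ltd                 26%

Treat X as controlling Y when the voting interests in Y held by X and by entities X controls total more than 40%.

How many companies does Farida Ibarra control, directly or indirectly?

6

Farida holds 100% of Redfern, so Farida controls Redfern.
Farida and Redfern together hold 50% + 36% = 86% of Larkspur, so Farida controls Larkspur.
Redfern and Larkspur together hold 9% + 85% = 94% of Corven, so Farida controls Corven.
Larkspur and Redfern together hold 50% + 26% = 76% of Quillon, so Farida controls Quillon.
Redfern holds 55% of Kestrel, so Farida controls Kestrel.
Quillon and Redfern together hold 75% + 9% = 84% of Oakfield, so Farida controls Oakfield.
No other company's threshold is met.
Farida controls 6 companies.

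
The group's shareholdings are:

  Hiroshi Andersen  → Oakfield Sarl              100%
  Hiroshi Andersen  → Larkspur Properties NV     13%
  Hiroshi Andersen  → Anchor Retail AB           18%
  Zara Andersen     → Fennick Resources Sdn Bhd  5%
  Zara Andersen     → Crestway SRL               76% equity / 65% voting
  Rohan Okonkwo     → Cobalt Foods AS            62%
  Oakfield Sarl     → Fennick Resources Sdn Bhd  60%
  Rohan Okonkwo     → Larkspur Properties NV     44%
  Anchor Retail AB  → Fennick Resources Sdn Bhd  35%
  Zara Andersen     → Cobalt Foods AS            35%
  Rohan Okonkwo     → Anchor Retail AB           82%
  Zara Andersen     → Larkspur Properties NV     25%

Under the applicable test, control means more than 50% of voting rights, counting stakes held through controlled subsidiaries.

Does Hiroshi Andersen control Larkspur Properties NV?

No

Hiroshi holds 100% of Oakfield, so Hiroshi controls Oakfield.
Oakfield holds 60% of Fennick, so Hiroshi controls Fennick.
In Larkspur, Hiroshi's side holds only 13%, not > 50%.
So Hiroshi does not control Larkspur.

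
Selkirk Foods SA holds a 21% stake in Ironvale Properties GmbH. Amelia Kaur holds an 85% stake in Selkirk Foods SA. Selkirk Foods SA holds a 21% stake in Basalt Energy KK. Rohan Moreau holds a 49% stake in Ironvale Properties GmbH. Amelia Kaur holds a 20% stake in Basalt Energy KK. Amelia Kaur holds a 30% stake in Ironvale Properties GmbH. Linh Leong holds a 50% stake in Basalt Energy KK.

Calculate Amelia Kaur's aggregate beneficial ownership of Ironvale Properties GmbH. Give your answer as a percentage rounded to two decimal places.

47.85%

Amelia reaches Ironvale along 2 paths.
Via Selkirk: 85% × 21% = 17.85%.
Direct stake: 30% = 30%.
Total: 17.85% + 30% = 47.85%.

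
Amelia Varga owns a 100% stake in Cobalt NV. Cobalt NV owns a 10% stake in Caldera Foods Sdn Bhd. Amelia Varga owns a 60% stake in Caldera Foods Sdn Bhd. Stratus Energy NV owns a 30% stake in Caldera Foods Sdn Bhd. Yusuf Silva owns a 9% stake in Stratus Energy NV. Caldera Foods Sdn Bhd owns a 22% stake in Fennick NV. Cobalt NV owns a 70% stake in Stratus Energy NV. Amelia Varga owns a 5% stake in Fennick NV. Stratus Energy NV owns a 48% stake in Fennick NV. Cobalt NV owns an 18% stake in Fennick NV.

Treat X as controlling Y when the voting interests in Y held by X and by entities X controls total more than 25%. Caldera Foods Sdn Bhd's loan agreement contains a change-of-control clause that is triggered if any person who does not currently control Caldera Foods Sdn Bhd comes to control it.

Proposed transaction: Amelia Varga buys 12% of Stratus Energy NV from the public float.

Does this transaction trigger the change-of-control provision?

No

The purchase changes only Amelia's holdings, so Amelia is the only person who could newly come to control Caldera.
Amelia holds 100% of Cobalt, so Amelia controls Cobalt.
Cobalt holds 70% of Stratus, so Amelia controls Stratus.
Amelia and Stratus and Cobalt together hold 60% + 30% + 10% = 100% of Caldera, so Amelia controls Caldera.
So Amelia already controls Caldera before the transaction.
After the purchase, Amelia holds 12% of Stratus directly.
Amelia controlled Caldera already, so this is not a new person acquiring control; every other person's position is unchanged or reduced.
No new person acquires control, so the clause is not triggered.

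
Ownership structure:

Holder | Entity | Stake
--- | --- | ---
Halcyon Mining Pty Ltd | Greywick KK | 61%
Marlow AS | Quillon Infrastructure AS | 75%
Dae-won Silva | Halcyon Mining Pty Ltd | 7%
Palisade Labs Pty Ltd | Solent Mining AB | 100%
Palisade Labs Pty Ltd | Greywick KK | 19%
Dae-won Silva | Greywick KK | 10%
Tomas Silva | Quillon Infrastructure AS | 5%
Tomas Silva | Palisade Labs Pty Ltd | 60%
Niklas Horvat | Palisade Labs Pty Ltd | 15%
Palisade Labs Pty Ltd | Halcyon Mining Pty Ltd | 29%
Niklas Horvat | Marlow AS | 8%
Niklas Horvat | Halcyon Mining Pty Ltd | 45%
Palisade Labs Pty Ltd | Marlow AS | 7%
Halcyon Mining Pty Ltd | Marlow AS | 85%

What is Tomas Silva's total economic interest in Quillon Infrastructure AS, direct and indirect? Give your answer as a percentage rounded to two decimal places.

19.24%

Tomas reaches Quillon along 3 paths.
Via Palisade → Halcyon → Marlow: 60% × 29% × 85% × 75% = 11.0925%.
Via Palisade → Marlow: 60% × 7% × 75% = 3.15%.
Direct stake: 5% = 5%.
Total: 11.0925% + 3.15% + 5% = 19.2425%.
Rounded: 19.24%.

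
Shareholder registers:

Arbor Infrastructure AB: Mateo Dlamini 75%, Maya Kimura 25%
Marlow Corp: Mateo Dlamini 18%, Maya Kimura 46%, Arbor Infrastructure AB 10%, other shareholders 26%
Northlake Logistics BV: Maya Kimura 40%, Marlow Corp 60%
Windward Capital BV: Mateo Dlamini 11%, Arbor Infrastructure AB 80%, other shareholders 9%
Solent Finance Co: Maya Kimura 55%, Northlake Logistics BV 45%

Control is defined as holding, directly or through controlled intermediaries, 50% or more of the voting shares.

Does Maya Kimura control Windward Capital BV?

Maya holds 55% of Solent, so Maya controls Solent.
Neither Maya nor any entity Maya controls holds any voting interest in Windward.
So Maya does not control Windward.

No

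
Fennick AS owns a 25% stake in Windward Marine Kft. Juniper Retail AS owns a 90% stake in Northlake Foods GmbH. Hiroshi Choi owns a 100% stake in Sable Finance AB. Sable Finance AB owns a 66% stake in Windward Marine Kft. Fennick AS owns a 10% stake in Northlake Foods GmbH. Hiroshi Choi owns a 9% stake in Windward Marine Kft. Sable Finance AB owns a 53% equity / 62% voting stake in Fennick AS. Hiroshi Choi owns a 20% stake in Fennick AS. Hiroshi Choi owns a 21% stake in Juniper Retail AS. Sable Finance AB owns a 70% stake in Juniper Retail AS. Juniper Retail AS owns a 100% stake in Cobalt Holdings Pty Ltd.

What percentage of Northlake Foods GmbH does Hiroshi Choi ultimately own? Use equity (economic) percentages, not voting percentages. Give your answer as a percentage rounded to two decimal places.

Hiroshi reaches Northlake along 4 paths.
Via Juniper: 21% × 90% = 18.9%.
Via Sable → Juniper: 100% × 70% × 90% = 63%.
Via Sable → Fennick: 100% × 53% × 10% = 5.3%.
Via Fennick: 20% × 10% = 2%.
Total: 18.9% + 63% + 5.3% + 2% = 89.2%.
Rounded: 89.20%.

89.20%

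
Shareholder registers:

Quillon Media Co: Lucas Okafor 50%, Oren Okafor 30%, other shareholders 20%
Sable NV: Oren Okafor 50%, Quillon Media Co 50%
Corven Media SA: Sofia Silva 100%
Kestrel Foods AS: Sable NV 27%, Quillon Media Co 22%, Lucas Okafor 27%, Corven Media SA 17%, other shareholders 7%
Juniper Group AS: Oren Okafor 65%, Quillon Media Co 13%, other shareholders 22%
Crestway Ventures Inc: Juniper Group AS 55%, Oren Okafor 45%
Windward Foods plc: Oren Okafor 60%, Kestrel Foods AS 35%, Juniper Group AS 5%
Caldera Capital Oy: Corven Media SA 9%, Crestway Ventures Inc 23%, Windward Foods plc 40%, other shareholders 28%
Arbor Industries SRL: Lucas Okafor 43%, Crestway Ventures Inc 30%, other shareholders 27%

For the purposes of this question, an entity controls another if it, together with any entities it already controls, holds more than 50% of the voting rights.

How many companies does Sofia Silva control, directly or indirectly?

1

Sofia holds 100% of Corven, so Sofia controls Corven.
No other company's threshold is met.
Sofia controls 1 company.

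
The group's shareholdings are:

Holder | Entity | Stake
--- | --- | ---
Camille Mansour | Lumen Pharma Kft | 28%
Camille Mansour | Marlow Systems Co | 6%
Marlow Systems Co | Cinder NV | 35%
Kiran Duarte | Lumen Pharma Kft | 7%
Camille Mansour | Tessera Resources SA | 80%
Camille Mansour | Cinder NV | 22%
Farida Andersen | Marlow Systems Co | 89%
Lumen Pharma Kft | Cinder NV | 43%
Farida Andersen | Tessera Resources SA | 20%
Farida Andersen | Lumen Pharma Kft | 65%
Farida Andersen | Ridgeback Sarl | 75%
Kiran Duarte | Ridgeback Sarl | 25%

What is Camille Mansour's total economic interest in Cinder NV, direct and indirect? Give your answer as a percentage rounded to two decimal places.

Camille reaches Cinder along 3 paths.
Via Lumen: 28% × 43% = 12.04%.
Direct stake: 22% = 22%.
Via Marlow: 6% × 35% = 2.1%.
Total: 12.04% + 22% + 2.1% = 36.14%.

36.14%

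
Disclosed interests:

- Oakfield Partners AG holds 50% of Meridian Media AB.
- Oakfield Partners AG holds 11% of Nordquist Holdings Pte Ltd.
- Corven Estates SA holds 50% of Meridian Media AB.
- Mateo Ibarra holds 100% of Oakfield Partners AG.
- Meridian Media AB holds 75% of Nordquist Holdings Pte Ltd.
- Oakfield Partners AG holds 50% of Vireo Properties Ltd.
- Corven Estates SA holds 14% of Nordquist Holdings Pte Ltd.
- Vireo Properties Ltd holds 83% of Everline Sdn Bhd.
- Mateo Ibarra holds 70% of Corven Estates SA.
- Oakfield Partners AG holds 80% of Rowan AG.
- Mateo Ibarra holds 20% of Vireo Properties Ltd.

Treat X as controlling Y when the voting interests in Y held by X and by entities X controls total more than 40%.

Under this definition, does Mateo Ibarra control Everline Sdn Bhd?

Mateo holds 100% of Oakfield, so Mateo controls Oakfield.
Oakfield and Mateo together hold 50% + 20% = 70% of Vireo, so Mateo controls Vireo.
Vireo holds 83% of Everline, so Mateo controls Everline.

Yes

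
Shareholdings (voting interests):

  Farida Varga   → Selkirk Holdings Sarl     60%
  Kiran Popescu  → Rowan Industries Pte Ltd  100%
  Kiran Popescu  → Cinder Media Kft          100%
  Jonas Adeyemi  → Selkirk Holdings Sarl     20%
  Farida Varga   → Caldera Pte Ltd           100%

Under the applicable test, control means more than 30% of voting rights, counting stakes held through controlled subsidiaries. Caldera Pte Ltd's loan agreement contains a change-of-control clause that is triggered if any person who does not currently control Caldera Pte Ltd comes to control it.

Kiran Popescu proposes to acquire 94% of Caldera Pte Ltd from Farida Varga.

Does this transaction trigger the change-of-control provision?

Yes

The purchase adds only to Kiran's holdings (Farida's stake shrinks), so Kiran is the only person who could newly come to control Caldera.
Kiran holds 100% of Rowan, so Kiran controls Rowan.
Kiran holds 100% of Cinder, so Kiran controls Cinder.
Neither Kiran nor any entity Kiran controls holds any voting interest in Caldera.
So before the transaction, Kiran does not control Caldera.
After the purchase, Kiran holds 94% of Caldera directly, and Farida's stake falls to 6%.
Kiran holds 94% of Caldera, so Kiran controls Caldera.
Kiran did not control Caldera before and does after, so the clause is triggered.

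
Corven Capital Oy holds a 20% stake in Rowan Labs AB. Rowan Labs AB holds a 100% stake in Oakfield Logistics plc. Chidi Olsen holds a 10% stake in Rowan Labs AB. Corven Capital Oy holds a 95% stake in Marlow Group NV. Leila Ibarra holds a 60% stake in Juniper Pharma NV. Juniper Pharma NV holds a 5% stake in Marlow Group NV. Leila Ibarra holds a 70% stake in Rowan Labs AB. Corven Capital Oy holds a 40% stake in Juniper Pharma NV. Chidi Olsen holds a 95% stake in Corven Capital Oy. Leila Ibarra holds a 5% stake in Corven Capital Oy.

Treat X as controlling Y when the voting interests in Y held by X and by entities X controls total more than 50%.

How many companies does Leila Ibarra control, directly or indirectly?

Leila holds 60% of Juniper, so Leila controls Juniper.
Leila holds 70% of Rowan, so Leila controls Rowan.
Rowan holds 100% of Oakfield, so Leila controls Oakfield.
No other company's threshold is met.
Leila controls 3 companies.

3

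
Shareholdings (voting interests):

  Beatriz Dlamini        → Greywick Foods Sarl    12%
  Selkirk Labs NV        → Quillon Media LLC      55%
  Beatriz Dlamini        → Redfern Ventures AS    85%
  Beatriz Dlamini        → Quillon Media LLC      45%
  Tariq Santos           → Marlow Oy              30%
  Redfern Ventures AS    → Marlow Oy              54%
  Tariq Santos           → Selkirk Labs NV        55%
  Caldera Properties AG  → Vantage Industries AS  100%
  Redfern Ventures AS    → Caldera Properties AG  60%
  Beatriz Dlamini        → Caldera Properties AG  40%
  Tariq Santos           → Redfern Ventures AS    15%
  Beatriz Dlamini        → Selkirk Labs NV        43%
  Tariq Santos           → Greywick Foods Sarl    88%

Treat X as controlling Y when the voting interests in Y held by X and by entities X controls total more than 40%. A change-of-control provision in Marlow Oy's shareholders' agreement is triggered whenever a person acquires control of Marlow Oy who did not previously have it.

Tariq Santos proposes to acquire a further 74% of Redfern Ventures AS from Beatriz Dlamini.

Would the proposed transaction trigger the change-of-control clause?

Yes

The purchase adds only to Tariq's holdings (Beatriz's stake shrinks), so Tariq is the only person who could newly come to control Marlow.
Tariq holds 88% of Greywick, so Tariq controls Greywick.
Tariq holds 55% of Selkirk, so Tariq controls Selkirk.
Selkirk holds 55% of Quillon, so Tariq controls Quillon.
In Marlow, Tariq's side holds only 30%, not > 40%.
So before the transaction, Tariq does not control Marlow.
After the purchase, Tariq's direct stake in Redfern rises to 15% + 74% = 89%, and Beatriz's stake falls to 11%.
Tariq holds 89% of Redfern, so Tariq controls Redfern.
Tariq and Redfern together hold 30% + 54% = 84% of Marlow, so Tariq controls Marlow.
Tariq did not control Marlow before and does after, so the clause is triggered.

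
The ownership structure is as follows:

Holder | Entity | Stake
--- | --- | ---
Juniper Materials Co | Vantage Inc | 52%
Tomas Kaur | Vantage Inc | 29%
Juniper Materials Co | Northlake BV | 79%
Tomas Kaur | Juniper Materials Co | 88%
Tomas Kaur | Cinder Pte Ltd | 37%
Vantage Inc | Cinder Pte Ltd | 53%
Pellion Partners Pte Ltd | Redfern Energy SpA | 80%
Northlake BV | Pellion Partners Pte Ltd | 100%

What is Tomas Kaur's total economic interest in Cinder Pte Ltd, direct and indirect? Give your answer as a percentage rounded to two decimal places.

Tomas reaches Cinder along 3 paths.
Via Vantage: 29% × 53% = 15.37%.
Via Juniper → Vantage: 88% × 52% × 53% = 24.2528%.
Direct stake: 37% = 37%.
Total: 15.37% + 24.2528% + 37% = 76.6228%.
Rounded: 76.62%.

76.62%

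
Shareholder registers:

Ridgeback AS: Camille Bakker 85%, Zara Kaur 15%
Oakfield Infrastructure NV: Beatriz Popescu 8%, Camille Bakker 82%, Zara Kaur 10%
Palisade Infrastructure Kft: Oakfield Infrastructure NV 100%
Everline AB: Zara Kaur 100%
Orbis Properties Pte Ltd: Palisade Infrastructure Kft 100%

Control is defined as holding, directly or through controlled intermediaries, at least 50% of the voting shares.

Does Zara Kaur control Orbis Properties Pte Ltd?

No

Zara holds 100% of Everline, so Zara controls Everline.
Neither Zara nor any entity Zara controls holds any voting interest in Orbis.
So Zara does not control Orbis.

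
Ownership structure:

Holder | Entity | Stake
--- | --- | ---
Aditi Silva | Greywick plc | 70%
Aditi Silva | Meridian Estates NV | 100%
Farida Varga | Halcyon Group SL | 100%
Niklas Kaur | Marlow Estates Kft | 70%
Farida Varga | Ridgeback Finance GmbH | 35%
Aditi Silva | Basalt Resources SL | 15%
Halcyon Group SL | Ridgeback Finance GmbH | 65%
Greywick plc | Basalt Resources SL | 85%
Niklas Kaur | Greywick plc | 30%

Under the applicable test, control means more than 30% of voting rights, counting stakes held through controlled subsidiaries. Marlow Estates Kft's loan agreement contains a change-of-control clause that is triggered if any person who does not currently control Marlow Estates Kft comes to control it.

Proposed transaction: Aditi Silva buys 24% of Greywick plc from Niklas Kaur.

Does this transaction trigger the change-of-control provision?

No

The purchase adds only to Aditi's holdings (Niklas's stake shrinks), so Aditi is the only person who could newly come to control Marlow.
Aditi holds 70% of Greywick, so Aditi controls Greywick.
Aditi holds 100% of Meridian, so Aditi controls Meridian.
Greywick and Aditi together hold 85% + 15% = 100% of Basalt, so Aditi controls Basalt.
Neither Aditi nor any entity Aditi controls holds any voting interest in Marlow.
So before the transaction, Aditi does not control Marlow.
After the purchase, Aditi's direct stake in Greywick rises to 70% + 24% = 94%, and Niklas's stake falls to 6%.
Aditi holds 94% of Greywick, so Aditi controls Greywick.
After the transaction, neither Aditi nor any entity Aditi controls holds a voting interest in Marlow, so Aditi still does not control it.
No new person acquires control, so the clause is not triggered.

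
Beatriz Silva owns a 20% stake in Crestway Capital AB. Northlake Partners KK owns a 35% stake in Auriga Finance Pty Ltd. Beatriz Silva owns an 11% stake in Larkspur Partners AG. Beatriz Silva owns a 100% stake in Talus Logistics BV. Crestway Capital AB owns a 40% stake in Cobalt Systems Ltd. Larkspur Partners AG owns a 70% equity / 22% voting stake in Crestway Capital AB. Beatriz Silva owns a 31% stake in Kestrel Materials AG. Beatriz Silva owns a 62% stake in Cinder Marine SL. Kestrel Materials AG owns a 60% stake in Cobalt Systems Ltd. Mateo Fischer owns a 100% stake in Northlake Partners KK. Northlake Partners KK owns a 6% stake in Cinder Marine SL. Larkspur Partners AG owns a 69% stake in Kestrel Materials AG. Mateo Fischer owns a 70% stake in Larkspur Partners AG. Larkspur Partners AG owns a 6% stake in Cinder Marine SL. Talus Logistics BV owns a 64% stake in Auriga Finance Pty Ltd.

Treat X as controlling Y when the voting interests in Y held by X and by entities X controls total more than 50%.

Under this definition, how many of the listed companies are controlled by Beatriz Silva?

Beatriz holds 62% of Cinder, so Beatriz controls Cinder.
Beatriz holds 100% of Talus, so Beatriz controls Talus.
Talus holds 64% of Auriga, so Beatriz controls Auriga.
No other company's threshold is met.
Beatriz controls 3 companies.

3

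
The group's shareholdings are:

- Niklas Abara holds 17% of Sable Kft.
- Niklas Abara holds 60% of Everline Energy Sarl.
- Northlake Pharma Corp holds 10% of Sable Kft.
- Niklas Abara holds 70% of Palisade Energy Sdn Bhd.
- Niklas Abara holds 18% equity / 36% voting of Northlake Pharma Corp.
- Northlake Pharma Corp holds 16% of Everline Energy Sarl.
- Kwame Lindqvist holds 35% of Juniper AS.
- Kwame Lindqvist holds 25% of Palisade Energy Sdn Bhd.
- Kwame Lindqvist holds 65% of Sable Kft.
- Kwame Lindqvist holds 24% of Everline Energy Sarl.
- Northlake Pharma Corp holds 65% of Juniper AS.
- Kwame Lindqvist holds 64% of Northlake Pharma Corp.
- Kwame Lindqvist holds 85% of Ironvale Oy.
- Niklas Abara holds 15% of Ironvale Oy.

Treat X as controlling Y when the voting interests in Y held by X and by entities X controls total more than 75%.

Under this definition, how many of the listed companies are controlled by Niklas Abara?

0

Niklas's largest direct stake is 70% in Palisade, which does not meet the threshold.
Niklas controls 0 companies.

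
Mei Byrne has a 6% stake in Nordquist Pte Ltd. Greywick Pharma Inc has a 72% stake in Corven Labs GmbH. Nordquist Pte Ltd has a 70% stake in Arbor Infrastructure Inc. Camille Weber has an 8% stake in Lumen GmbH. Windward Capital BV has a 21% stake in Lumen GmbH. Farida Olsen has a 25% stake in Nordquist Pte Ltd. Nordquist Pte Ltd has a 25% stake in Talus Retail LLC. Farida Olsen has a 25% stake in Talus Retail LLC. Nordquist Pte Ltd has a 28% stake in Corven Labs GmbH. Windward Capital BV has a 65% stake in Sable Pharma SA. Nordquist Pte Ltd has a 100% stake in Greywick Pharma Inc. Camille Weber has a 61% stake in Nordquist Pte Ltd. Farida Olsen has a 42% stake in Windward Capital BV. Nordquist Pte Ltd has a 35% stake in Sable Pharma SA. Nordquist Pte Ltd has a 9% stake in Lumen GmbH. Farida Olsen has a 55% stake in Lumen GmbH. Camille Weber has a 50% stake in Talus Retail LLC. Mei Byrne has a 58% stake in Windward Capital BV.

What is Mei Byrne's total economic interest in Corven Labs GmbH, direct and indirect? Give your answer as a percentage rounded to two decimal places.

Mei reaches Corven along 2 paths.
Via Nordquist → Greywick: 6% × 100% × 72% = 4.32%.
Via Nordquist: 6% × 28% = 1.68%.
Total: 4.32% + 1.68% = 6%.
Rounded: 6.00%.

6.00%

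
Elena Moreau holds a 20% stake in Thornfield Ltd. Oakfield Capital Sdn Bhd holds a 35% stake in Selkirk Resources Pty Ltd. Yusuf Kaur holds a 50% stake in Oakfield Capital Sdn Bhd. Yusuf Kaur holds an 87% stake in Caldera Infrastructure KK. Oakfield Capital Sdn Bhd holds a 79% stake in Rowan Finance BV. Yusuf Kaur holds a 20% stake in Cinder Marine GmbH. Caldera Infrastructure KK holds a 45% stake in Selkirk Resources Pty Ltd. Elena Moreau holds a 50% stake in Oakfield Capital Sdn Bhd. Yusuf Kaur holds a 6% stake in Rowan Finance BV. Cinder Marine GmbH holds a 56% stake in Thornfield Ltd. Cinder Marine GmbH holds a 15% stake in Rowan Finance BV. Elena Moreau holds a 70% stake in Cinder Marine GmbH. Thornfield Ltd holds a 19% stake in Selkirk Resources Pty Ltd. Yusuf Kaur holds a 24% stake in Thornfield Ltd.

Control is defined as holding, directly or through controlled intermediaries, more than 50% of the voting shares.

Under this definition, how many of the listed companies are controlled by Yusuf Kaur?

Yusuf holds 87% of Caldera, so Yusuf controls Caldera.
No other company's threshold is met.
Yusuf controls 1 company.

1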